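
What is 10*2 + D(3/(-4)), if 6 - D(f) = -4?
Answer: 30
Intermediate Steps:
D(f) = 10 (D(f) = 6 - 1*(-4) = 6 + 4 = 10)
10*2 + D(3/(-4)) = 10*2 + 10 = 20 + 10 = 30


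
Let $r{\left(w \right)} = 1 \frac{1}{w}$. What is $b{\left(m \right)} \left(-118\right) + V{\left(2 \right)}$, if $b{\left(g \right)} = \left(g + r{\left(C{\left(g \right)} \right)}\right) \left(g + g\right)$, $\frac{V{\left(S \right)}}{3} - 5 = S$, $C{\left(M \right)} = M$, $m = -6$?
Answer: $-8711$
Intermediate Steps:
$r{\left(w \right)} = \frac{1}{w}$
$V{\left(S \right)} = 15 + 3 S$
$b{\left(g \right)} = 2 g \left(g + \frac{1}{g}\right)$ ($b{\left(g \right)} = \left(g + \frac{1}{g}\right) \left(g + g\right) = \left(g + \frac{1}{g}\right) 2 g = 2 g \left(g + \frac{1}{g}\right)$)
$b{\left(m \right)} \left(-118\right) + V{\left(2 \right)} = \left(2 + 2 \left(-6\right)^{2}\right) \left(-118\right) + \left(15 + 3 \cdot 2\right) = \left(2 + 2 \cdot 36\right) \left(-118\right) + \left(15 + 6\right) = \left(2 + 72\right) \left(-118\right) + 21 = 74 \left(-118\right) + 21 = -8732 + 21 = -8711$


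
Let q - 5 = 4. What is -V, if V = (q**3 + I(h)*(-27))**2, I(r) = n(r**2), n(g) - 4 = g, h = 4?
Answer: -35721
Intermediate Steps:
q = 9 (q = 5 + 4 = 9)
n(g) = 4 + g
I(r) = 4 + r**2
V = 35721 (V = (9**3 + (4 + 4**2)*(-27))**2 = (729 + (4 + 16)*(-27))**2 = (729 + 20*(-27))**2 = (729 - 540)**2 = 189**2 = 35721)
-V = -1*35721 = -35721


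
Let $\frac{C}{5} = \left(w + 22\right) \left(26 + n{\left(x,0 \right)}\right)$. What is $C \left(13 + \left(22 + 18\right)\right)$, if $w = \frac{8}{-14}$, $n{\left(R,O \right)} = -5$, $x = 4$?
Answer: $119250$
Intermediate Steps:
$w = - \frac{4}{7}$ ($w = 8 \left(- \frac{1}{14}\right) = - \frac{4}{7} \approx -0.57143$)
$C = 2250$ ($C = 5 \left(- \frac{4}{7} + 22\right) \left(26 - 5\right) = 5 \cdot \frac{150}{7} \cdot 21 = 5 \cdot 450 = 2250$)
$C \left(13 + \left(22 + 18\right)\right) = 2250 \left(13 + \left(22 + 18\right)\right) = 2250 \left(13 + 40\right) = 2250 \cdot 53 = 119250$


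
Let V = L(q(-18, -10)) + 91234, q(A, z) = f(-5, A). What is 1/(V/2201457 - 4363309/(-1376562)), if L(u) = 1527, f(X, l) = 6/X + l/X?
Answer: 1010147350278/3244442802965 ≈ 0.31135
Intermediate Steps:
q(A, z) = -6/5 - A/5 (q(A, z) = (6 + A)/(-5) = -(6 + A)/5 = -6/5 - A/5)
V = 92761 (V = 1527 + 91234 = 92761)
1/(V/2201457 - 4363309/(-1376562)) = 1/(92761/2201457 - 4363309/(-1376562)) = 1/(92761*(1/2201457) - 4363309*(-1/1376562)) = 1/(92761/2201457 + 4363309/1376562) = 1/(3244442802965/1010147350278) = 1010147350278/3244442802965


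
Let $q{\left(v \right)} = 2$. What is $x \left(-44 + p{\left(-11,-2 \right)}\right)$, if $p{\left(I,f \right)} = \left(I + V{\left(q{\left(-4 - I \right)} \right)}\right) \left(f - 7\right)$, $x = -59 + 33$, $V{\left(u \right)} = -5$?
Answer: $-2600$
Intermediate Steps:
$x = -26$
$p{\left(I,f \right)} = \left(-7 + f\right) \left(-5 + I\right)$ ($p{\left(I,f \right)} = \left(I - 5\right) \left(f - 7\right) = \left(-5 + I\right) \left(-7 + f\right) = \left(-7 + f\right) \left(-5 + I\right)$)
$x \left(-44 + p{\left(-11,-2 \right)}\right) = - 26 \left(-44 - -144\right) = - 26 \left(-44 + \left(35 + 77 + 10 + 22\right)\right) = - 26 \left(-44 + 144\right) = \left(-26\right) 100 = -2600$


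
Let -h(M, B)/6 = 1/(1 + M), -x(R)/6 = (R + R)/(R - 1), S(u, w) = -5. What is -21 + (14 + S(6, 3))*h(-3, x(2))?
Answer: 6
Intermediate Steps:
x(R) = -12*R/(-1 + R) (x(R) = -6*(R + R)/(R - 1) = -6*2*R/(-1 + R) = -12*R/(-1 + R))
h(M, B) = -6/(1 + M)
-21 + (14 + S(6, 3))*h(-3, x(2)) = -21 + (14 - 5)*(-6/(1 - 3)) = -21 + 9*(-6/(-2)) = -21 + 9*(-6*(-1/2)) = -21 + 9*3 = -21 + 27 = 6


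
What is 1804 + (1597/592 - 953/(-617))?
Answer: 660485781/365264 ≈ 1808.2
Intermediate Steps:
1804 + (1597/592 - 953/(-617)) = 1804 + (1597*(1/592) - 953*(-1/617)) = 1804 + (1597/592 + 953/617) = 1804 + 1549525/365264 = 660485781/365264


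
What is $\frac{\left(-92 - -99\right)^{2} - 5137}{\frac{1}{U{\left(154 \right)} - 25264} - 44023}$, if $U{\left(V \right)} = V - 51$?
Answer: $\frac{8001198}{69228919} \approx 0.11558$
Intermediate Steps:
$U{\left(V \right)} = -51 + V$
$\frac{\left(-92 - -99\right)^{2} - 5137}{\frac{1}{U{\left(154 \right)} - 25264} - 44023} = \frac{\left(-92 - -99\right)^{2} - 5137}{\frac{1}{\left(-51 + 154\right) - 25264} - 44023} = \frac{\left(-92 + 99\right)^{2} - 5137}{\frac{1}{103 - 25264} - 44023} = \frac{7^{2} - 5137}{\frac{1}{-25161} - 44023} = \frac{49 - 5137}{- \frac{1}{25161} - 44023} = - \frac{5088}{- \frac{1107662704}{25161}} = \left(-5088\right) \left(- \frac{25161}{1107662704}\right) = \frac{8001198}{69228919}$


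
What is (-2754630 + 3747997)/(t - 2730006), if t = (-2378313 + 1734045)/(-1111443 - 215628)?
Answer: -439422846019/1207637049386 ≈ -0.36387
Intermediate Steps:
t = 214756/442357 (t = -644268/(-1327071) = -644268*(-1/1327071) = 214756/442357 ≈ 0.48548)
(-2754630 + 3747997)/(t - 2730006) = (-2754630 + 3747997)/(214756/442357 - 2730006) = 993367/(-1207637049386/442357) = 993367*(-442357/1207637049386) = -439422846019/1207637049386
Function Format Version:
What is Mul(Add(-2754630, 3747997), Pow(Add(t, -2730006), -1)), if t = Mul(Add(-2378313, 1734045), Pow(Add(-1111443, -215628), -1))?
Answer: Rational(-439422846019, 1207637049386) ≈ -0.36387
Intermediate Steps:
t = Rational(214756, 442357) (t = Mul(-644268, Pow(-1327071, -1)) = Mul(-644268, Rational(-1, 1327071)) = Rational(214756, 442357) ≈ 0.48548)
Mul(Add(-2754630, 3747997), Pow(Add(t, -2730006), -1)) = Mul(Add(-2754630, 3747997), Pow(Add(Rational(214756, 442357), -2730006), -1)) = Mul(993367, Pow(Rational(-1207637049386, 442357), -1)) = Mul(993367, Rational(-442357, 1207637049386)) = Rational(-439422846019, 1207637049386)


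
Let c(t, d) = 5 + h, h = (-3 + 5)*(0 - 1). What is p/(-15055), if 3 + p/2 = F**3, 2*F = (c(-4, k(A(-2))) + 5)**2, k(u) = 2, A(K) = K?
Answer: -13106/3011 ≈ -4.3527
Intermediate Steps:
h = -2 (h = 2*(-1) = -2)
c(t, d) = 3 (c(t, d) = 5 - 2 = 3)
F = 32 (F = (3 + 5)**2/2 = (1/2)*8**2 = (1/2)*64 = 32)
p = 65530 (p = -6 + 2*32**3 = -6 + 2*32768 = -6 + 65536 = 65530)
p/(-15055) = 65530/(-15055) = 65530*(-1/15055) = -13106/3011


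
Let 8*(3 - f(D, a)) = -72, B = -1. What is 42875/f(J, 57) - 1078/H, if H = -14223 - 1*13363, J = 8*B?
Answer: 591381343/165516 ≈ 3573.0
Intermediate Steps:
J = -8 (J = 8*(-1) = -8)
f(D, a) = 12 (f(D, a) = 3 - 1/8*(-72) = 3 + 9 = 12)
H = -27586 (H = -14223 - 13363 = -27586)
42875/f(J, 57) - 1078/H = 42875/12 - 1078/(-27586) = 42875*(1/12) - 1078*(-1/27586) = 42875/12 + 539/13793 = 591381343/165516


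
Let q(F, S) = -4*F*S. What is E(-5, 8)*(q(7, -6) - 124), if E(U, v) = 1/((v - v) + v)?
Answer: 11/2 ≈ 5.5000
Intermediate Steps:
E(U, v) = 1/v (E(U, v) = 1/(0 + v) = 1/v)
q(F, S) = -4*F*S
E(-5, 8)*(q(7, -6) - 124) = (-4*7*(-6) - 124)/8 = (168 - 124)/8 = (⅛)*44 = 11/2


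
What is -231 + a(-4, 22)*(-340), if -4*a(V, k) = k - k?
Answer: -231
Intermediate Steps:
a(V, k) = 0 (a(V, k) = -(k - k)/4 = -1/4*0 = 0)
-231 + a(-4, 22)*(-340) = -231 + 0*(-340) = -231 + 0 = -231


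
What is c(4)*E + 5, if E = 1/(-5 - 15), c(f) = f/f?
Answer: 99/20 ≈ 4.9500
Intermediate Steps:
c(f) = 1
E = -1/20 (E = 1/(-20) = -1/20 ≈ -0.050000)
c(4)*E + 5 = 1*(-1/20) + 5 = -1/20 + 5 = 99/20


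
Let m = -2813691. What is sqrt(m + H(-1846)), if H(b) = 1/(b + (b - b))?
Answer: I*sqrt(9588259841602)/1846 ≈ 1677.4*I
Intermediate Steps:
H(b) = 1/b (H(b) = 1/(b + 0) = 1/b)
sqrt(m + H(-1846)) = sqrt(-2813691 + 1/(-1846)) = sqrt(-2813691 - 1/1846) = sqrt(-5194073587/1846) = I*sqrt(9588259841602)/1846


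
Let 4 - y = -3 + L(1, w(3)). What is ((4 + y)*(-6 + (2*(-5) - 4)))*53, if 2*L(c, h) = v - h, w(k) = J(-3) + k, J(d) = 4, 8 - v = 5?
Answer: -13780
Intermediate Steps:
v = 3 (v = 8 - 1*5 = 8 - 5 = 3)
w(k) = 4 + k
L(c, h) = 3/2 - h/2 (L(c, h) = (3 - h)/2 = 3/2 - h/2)
y = 9 (y = 4 - (-3 + (3/2 - (4 + 3)/2)) = 4 - (-3 + (3/2 - ½*7)) = 4 - (-3 + (3/2 - 7/2)) = 4 - (-3 - 2) = 4 - 1*(-5) = 4 + 5 = 9)
((4 + y)*(-6 + (2*(-5) - 4)))*53 = ((4 + 9)*(-6 + (2*(-5) - 4)))*53 = (13*(-6 + (-10 - 4)))*53 = (13*(-6 - 14))*53 = (13*(-20))*53 = -260*53 = -13780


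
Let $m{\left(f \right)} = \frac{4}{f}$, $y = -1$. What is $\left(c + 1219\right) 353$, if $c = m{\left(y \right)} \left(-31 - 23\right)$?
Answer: $506555$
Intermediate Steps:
$c = 216$ ($c = \frac{4}{-1} \left(-31 - 23\right) = 4 \left(-1\right) \left(-54\right) = \left(-4\right) \left(-54\right) = 216$)
$\left(c + 1219\right) 353 = \left(216 + 1219\right) 353 = 1435 \cdot 353 = 506555$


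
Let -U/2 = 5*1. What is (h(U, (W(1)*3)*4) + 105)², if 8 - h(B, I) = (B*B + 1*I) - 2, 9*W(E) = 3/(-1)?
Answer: 361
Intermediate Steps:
W(E) = -⅓ (W(E) = (3/(-1))/9 = (3*(-1))/9 = (⅑)*(-3) = -⅓)
U = -10 ≈ -10.000
h(B, I) = 10 - I - B² (h(B, I) = 8 - ((B*B + 1*I) - 2) = 8 - ((B² + I) - 2) = 8 - ((I + B²) - 2) = 8 - (-2 + I + B²) = 8 + (2 - I - B²) = 10 - I - B²)
(h(U, (W(1)*3)*4) + 105)² = ((10 - (-⅓*3)*4 - 1*(-10)²) + 105)² = ((10 - (-1)*4 - 1*100) + 105)² = ((10 - 1*(-4) - 100) + 105)² = ((10 + 4 - 100) + 105)² = (-86 + 105)² = 19² = 361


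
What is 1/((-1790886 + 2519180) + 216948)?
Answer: 1/945242 ≈ 1.0579e-6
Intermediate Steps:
1/((-1790886 + 2519180) + 216948) = 1/(728294 + 216948) = 1/945242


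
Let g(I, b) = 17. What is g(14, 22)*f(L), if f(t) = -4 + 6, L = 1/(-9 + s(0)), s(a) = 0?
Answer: 34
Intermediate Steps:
L = -⅑ (L = 1/(-9 + 0) = 1/(-9) = -⅑ ≈ -0.11111)
f(t) = 2
g(14, 22)*f(L) = 17*2 = 34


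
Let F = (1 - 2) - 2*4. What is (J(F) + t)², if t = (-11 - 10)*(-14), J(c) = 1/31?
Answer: 83083225/961 ≈ 86455.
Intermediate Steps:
F = -9 (F = -1 - 8 = -9)
J(c) = 1/31
t = 294 (t = -21*(-14) = 294)
(J(F) + t)² = (1/31 + 294)² = (9115/31)² = 83083225/961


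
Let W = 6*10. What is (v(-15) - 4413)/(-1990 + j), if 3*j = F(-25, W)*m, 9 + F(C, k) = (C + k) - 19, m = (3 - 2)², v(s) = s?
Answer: 13284/5963 ≈ 2.2277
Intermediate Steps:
m = 1 (m = 1² = 1)
W = 60
F(C, k) = -28 + C + k (F(C, k) = -9 + ((C + k) - 19) = -9 + (-19 + C + k) = -28 + C + k)
j = 7/3 (j = ((-28 - 25 + 60)*1)/3 = (7*1)/3 = (⅓)*7 = 7/3 ≈ 2.3333)
(v(-15) - 4413)/(-1990 + j) = (-15 - 4413)/(-1990 + 7/3) = -4428/(-5963/3) = -4428*(-3/5963) = 13284/5963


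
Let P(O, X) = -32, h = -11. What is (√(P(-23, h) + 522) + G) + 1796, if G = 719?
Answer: 2515 + 7*√10 ≈ 2537.1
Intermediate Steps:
(√(P(-23, h) + 522) + G) + 1796 = (√(-32 + 522) + 719) + 1796 = (√490 + 719) + 1796 = (7*√10 + 719) + 1796 = (719 + 7*√10) + 1796 = 2515 + 7*√10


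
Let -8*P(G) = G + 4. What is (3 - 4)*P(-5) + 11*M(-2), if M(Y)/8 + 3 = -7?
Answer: -7041/8 ≈ -880.13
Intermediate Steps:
P(G) = -½ - G/8 (P(G) = -(G + 4)/8 = -(4 + G)/8 = -½ - G/8)
M(Y) = -80 (M(Y) = -24 + 8*(-7) = -24 - 56 = -80)
(3 - 4)*P(-5) + 11*M(-2) = (3 - 4)*(-½ - ⅛*(-5)) + 11*(-80) = -(-½ + 5/8) - 880 = -1*⅛ - 880 = -⅛ - 880 = -7041/8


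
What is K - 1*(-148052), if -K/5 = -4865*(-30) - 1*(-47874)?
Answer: -821068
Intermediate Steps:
K = -969120 (K = -5*(-4865*(-30) - 1*(-47874)) = -5*(145950 + 47874) = -5*193824 = -969120)
K - 1*(-148052) = -969120 - 1*(-148052) = -969120 + 148052 = -821068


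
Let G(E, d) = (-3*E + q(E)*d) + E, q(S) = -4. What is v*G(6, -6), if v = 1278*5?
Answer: 76680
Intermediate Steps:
v = 6390
G(E, d) = -4*d - 2*E (G(E, d) = (-3*E - 4*d) + E = (-4*d - 3*E) + E = -4*d - 2*E)
v*G(6, -6) = 6390*(-4*(-6) - 2*6) = 6390*(24 - 12) = 6390*12 = 76680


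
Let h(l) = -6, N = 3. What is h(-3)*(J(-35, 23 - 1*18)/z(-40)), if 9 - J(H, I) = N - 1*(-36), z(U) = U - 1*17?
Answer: -60/19 ≈ -3.1579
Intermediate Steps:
z(U) = -17 + U (z(U) = U - 17 = -17 + U)
J(H, I) = -30 (J(H, I) = 9 - (3 - 1*(-36)) = 9 - (3 + 36) = 9 - 1*39 = 9 - 39 = -30)
h(-3)*(J(-35, 23 - 1*18)/z(-40)) = -(-180)/(-17 - 40) = -(-180)/(-57) = -(-180)*(-1)/57 = -6*10/19 = -60/19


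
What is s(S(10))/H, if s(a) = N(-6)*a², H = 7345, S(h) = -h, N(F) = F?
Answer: -120/1469 ≈ -0.081688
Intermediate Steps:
s(a) = -6*a²
s(S(10))/H = -6*(-1*10)²/7345 = -6*(-10)²*(1/7345) = -6*100*(1/7345) = -600*1/7345 = -120/1469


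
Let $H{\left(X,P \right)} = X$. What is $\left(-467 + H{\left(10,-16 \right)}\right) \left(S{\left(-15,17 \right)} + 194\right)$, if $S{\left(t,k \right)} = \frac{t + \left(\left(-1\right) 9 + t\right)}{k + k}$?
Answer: $- \frac{2996549}{34} \approx -88134.0$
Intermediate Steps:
$S{\left(t,k \right)} = \frac{-9 + 2 t}{2 k}$ ($S{\left(t,k \right)} = \frac{t + \left(-9 + t\right)}{2 k} = \left(-9 + 2 t\right) \frac{1}{2 k} = \frac{-9 + 2 t}{2 k}$)
$\left(-467 + H{\left(10,-16 \right)}\right) \left(S{\left(-15,17 \right)} + 194\right) = \left(-467 + 10\right) \left(\frac{- \frac{9}{2} - 15}{17} + 194\right) = - 457 \left(\frac{1}{17} \left(- \frac{39}{2}\right) + 194\right) = - 457 \left(- \frac{39}{34} + 194\right) = \left(-457\right) \frac{6557}{34} = - \frac{2996549}{34}$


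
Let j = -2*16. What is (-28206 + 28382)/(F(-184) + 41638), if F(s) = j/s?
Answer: 2024/478839 ≈ 0.0042269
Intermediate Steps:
j = -32
F(s) = -32/s
(-28206 + 28382)/(F(-184) + 41638) = (-28206 + 28382)/(-32/(-184) + 41638) = 176/(-32*(-1/184) + 41638) = 176/(4/23 + 41638) = 176/(957678/23) = 176*(23/957678) = 2024/478839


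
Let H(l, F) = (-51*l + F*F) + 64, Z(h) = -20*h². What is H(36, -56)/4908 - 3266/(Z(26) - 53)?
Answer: 8635775/16654071 ≈ 0.51854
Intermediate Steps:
H(l, F) = 64 + F² - 51*l (H(l, F) = (-51*l + F²) + 64 = (F² - 51*l) + 64 = 64 + F² - 51*l)
H(36, -56)/4908 - 3266/(Z(26) - 53) = (64 + (-56)² - 51*36)/4908 - 3266/(-20*26² - 53) = (64 + 3136 - 1836)*(1/4908) - 3266/(-20*676 - 53) = 1364*(1/4908) - 3266/(-13520 - 53) = 341/1227 - 3266/(-13573) = 341/1227 - 3266*(-1/13573) = 341/1227 + 3266/13573 = 8635775/16654071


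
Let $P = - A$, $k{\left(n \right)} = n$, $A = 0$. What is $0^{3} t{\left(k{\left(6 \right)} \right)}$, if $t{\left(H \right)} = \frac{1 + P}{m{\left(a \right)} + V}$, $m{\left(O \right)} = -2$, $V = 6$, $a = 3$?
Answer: $0$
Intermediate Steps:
$P = 0$ ($P = \left(-1\right) 0 = 0$)
$t{\left(H \right)} = \frac{1}{4}$ ($t{\left(H \right)} = \frac{1 + 0}{-2 + 6} = 1 \cdot \frac{1}{4} = \frac{1}{4}$)
$0^{3} t{\left(k{\left(6 \right)} \right)} = 0^{3} \cdot \frac{1}{4} = 0 \cdot \frac{1}{4} = 0$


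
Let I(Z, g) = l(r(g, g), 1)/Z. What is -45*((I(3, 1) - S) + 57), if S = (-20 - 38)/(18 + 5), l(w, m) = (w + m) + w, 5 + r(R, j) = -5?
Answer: -55050/23 ≈ -2393.5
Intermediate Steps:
r(R, j) = -10 (r(R, j) = -5 - 5 = -10)
l(w, m) = m + 2*w (l(w, m) = (m + w) + w = m + 2*w)
S = -58/23 ≈ -2.5217
I(Z, g) = -19/Z (I(Z, g) = (1 + 2*(-10))/Z = (1 - 20)/Z = -19/Z)
-45*((I(3, 1) - S) + 57) = -45*((-19/3 - 1*(-58/23)) + 57) = -45*((-19*⅓ + 58/23) + 57) = -45*((-19/3 + 58/23) + 57) = -45*(-263/69 + 57) = -45*3670/69 = -55050/23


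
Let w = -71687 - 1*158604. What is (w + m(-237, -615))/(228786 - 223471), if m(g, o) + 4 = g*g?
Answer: -174126/5315 ≈ -32.761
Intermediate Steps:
m(g, o) = -4 + g**2 (m(g, o) = -4 + g*g = -4 + g**2)
w = -230291 (w = -71687 - 158604 = -230291)
(w + m(-237, -615))/(228786 - 223471) = (-230291 + (-4 + (-237)**2))/(228786 - 223471) = (-230291 + (-4 + 56169))/5315 = (-230291 + 56165)*(1/5315) = -174126*1/5315 = -174126/5315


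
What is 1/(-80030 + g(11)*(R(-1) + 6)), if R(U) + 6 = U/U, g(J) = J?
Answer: -1/80019 ≈ -1.2497e-5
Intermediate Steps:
R(U) = -5 (R(U) = -6 + U/U = -6 + 1 = -5)
1/(-80030 + g(11)*(R(-1) + 6)) = 1/(-80030 + 11*(-5 + 6)) = 1/(-80030 + 11*1) = 1/(-80030 + 11) = 1/(-80019) = -1/80019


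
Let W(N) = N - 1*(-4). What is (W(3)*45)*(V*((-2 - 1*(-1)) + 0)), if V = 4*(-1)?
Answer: 1260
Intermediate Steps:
W(N) = 4 + N (W(N) = N + 4 = 4 + N)
V = -4
(W(3)*45)*(V*((-2 - 1*(-1)) + 0)) = ((4 + 3)*45)*(-4*((-2 - 1*(-1)) + 0)) = (7*45)*(-4*((-2 + 1) + 0)) = 315*(-4*(-1 + 0)) = 315*(-4*(-1)) = 315*4 = 1260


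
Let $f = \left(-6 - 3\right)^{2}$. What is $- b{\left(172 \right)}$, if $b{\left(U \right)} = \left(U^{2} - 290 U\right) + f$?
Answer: $20215$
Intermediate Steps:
$f = 81$ ($f = \left(-9\right)^{2} = 81$)
$b{\left(U \right)} = 81 + U^{2} - 290 U$ ($b{\left(U \right)} = \left(U^{2} - 290 U\right) + 81 = 81 + U^{2} - 290 U$)
$- b{\left(172 \right)} = - (81 + 172^{2} - 49880) = - (81 + 29584 - 49880) = \left(-1\right) \left(-20215\right) = 20215$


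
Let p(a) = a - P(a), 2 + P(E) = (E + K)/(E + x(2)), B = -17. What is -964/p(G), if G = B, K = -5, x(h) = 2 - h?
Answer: 16388/277 ≈ 59.162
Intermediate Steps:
P(E) = -2 + (-5 + E)/E (P(E) = -2 + (E - 5)/(E + (2 - 1*2)) = -2 + (-5 + E)/(E + (2 - 2)) = -2 + (-5 + E)/(E + 0) = -2 + (-5 + E)/E)
G = -17
p(a) = a - (-5 - a)/a
-964/p(G) = -964/(1 - 17 + 5/(-17)) = -964/(1 - 17 + 5*(-1/17)) = -964/(1 - 17 - 5/17) = -964/(-277/17) = -964*(-17/277) = 16388/277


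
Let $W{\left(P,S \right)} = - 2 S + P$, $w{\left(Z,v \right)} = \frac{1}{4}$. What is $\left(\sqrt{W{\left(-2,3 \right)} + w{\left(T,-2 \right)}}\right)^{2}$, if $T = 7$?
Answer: $- \frac{31}{4} \approx -7.75$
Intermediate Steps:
$w{\left(Z,v \right)} = \frac{1}{4}$
$W{\left(P,S \right)} = P - 2 S$
$\left(\sqrt{W{\left(-2,3 \right)} + w{\left(T,-2 \right)}}\right)^{2} = \left(\sqrt{\left(-2 - 6\right) + \frac{1}{4}}\right)^{2} = \left(\sqrt{-8 + \frac{1}{4}}\right)^{2} = \left(\sqrt{- \frac{31}{4}}\right)^{2} = \left(\frac{i \sqrt{31}}{2}\right)^{2} = - \frac{31}{4}$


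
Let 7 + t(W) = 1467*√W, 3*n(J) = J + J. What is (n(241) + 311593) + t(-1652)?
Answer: 935240/3 + 2934*I*√413 ≈ 3.1175e+5 + 59626.0*I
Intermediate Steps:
n(J) = 2*J/3 (n(J) = (J + J)/3 = (2*J)/3 = 2*J/3)
t(W) = -7 + 1467*√W
(n(241) + 311593) + t(-1652) = ((⅔)*241 + 311593) + (-7 + 1467*√(-1652)) = (482/3 + 311593) + (-7 + 1467*(2*I*√413)) = 935261/3 + (-7 + 2934*I*√413) = 935240/3 + 2934*I*√413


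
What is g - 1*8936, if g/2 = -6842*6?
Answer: -91040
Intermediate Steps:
g = -82104 (g = 2*(-6842*6) = 2*(-41052) = -82104)
g - 1*8936 = -82104 - 1*8936 = -82104 - 8936 = -91040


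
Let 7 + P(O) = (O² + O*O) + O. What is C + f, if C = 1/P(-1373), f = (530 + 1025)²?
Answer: 9113241225951/3768878 ≈ 2.4180e+6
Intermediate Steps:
f = 2418025 (f = 1555² = 2418025)
P(O) = -7 + O + 2*O² (P(O) = -7 + ((O² + O*O) + O) = -7 + ((O² + O²) + O) = -7 + (2*O² + O) = -7 + (O + 2*O²) = -7 + O + 2*O²)
C = 1/3768878 (C = 1/(-7 - 1373 + 2*(-1373)²) = 1/(-7 - 1373 + 2*1885129) = 1/(-7 - 1373 + 3770258) = 1/3768878 ≈ 2.6533e-7)
C + f = 1/3768878 + 2418025 = 9113241225951/3768878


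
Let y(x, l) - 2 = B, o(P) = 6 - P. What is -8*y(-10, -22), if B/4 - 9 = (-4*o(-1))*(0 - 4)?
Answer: -3888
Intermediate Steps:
B = 484 (B = 36 + 4*((-4*(6 - 1*(-1)))*(0 - 4)) = 36 + 4*(-4*(6 + 1)*(-4)) = 36 + 4*(-4*7*(-4)) = 36 + 4*(-28*(-4)) = 36 + 4*112 = 36 + 448 = 484)
y(x, l) = 486 (y(x, l) = 2 + 484 = 486)
-8*y(-10, -22) = -8*486 = -3888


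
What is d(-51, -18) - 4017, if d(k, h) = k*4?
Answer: -4221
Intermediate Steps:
d(k, h) = 4*k
d(-51, -18) - 4017 = 4*(-51) - 4017 = -204 - 4017 = -4221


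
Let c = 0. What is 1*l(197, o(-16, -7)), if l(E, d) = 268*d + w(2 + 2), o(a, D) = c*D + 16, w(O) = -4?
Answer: 4284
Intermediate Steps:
o(a, D) = 16 (o(a, D) = 0*D + 16 = 0 + 16 = 16)
l(E, d) = -4 + 268*d (l(E, d) = 268*d - 4 = -4 + 268*d)
1*l(197, o(-16, -7)) = 1*(-4 + 268*16) = 1*(-4 + 4288) = 1*4284 = 4284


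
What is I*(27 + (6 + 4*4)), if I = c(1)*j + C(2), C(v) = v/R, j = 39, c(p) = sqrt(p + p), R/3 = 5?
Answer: 98/15 + 1911*sqrt(2) ≈ 2709.1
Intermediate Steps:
R = 15 (R = 3*5 = 15)
c(p) = sqrt(2)*sqrt(p) (c(p) = sqrt(2*p) = sqrt(2)*sqrt(p))
C(v) = v/15
I = 2/15 + 39*sqrt(2) (I = (sqrt(2)*sqrt(1))*39 + (1/15)*2 = (sqrt(2)*1)*39 + 2/15 = sqrt(2)*39 + 2/15 = 39*sqrt(2) + 2/15 = 2/15 + 39*sqrt(2) ≈ 55.288)
I*(27 + (6 + 4*4)) = (2/15 + 39*sqrt(2))*(27 + (6 + 4*4)) = (2/15 + 39*sqrt(2))*(27 + (6 + 16)) = (2/15 + 39*sqrt(2))*(27 + 22) = (2/15 + 39*sqrt(2))*49 = 98/15 + 1911*sqrt(2)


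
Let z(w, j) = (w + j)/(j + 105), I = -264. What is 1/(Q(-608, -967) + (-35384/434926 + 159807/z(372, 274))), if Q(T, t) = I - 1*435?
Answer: 140481098/13072841837405 ≈ 1.0746e-5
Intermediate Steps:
Q(T, t) = -699 (Q(T, t) = -264 - 1*435 = -264 - 435 = -699)
z(w, j) = (j + w)/(105 + j)
1/(Q(-608, -967) + (-35384/434926 + 159807/z(372, 274))) = 1/(-699 + (-35384/434926 + 159807/(((274 + 372)/(105 + 274))))) = 1/(-699 + (-35384*1/434926 + 159807/((646/379)))) = 1/(-699 + (-17692/217463 + 159807/(((1/379)*646)))) = 1/(-699 + (-17692/217463 + 159807/(646/379))) = 1/(-699 + (-17692/217463 + 159807*(379/646))) = 1/(-699 + (-17692/217463 + 60566853/646)) = 1/(-699 + 13171038124907/140481098) = 1/(13072841837405/140481098) = 140481098/13072841837405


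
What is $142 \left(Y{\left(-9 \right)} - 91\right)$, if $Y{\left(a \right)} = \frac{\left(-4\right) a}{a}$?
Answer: $-13490$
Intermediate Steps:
$Y{\left(a \right)} = -4$
$142 \left(Y{\left(-9 \right)} - 91\right) = 142 \left(-4 - 91\right) = 142 \left(-95\right) = -13490$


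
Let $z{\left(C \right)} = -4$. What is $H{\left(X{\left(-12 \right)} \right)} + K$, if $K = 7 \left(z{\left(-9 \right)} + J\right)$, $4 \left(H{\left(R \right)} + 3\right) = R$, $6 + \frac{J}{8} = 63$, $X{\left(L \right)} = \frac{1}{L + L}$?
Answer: $\frac{303455}{96} \approx 3161.0$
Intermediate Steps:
$X{\left(L \right)} = \frac{1}{2 L}$
$J = 456$ ($J = -48 + 8 \cdot 63 = -48 + 504 = 456$)
$H{\left(R \right)} = -3 + \frac{R}{4}$
$K = 3164$ ($K = 7 \left(-4 + 456\right) = 7 \cdot 452 = 3164$)
$H{\left(X{\left(-12 \right)} \right)} + K = \left(-3 + \frac{\frac{1}{2} \frac{1}{-12}}{4}\right) + 3164 = \left(-3 + \frac{\frac{1}{2} \left(- \frac{1}{12}\right)}{4}\right) + 3164 = \left(-3 + \frac{1}{4} \left(- \frac{1}{24}\right)\right) + 3164 = \left(-3 - \frac{1}{96}\right) + 3164 = - \frac{289}{96} + 3164 = \frac{303455}{96}$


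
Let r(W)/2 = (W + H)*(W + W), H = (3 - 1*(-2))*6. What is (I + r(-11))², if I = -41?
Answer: 769129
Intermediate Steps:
H = 30 (H = (3 + 2)*6 = 5*6 = 30)
r(W) = 4*W*(30 + W) (r(W) = 2*((W + 30)*(W + W)) = 2*((30 + W)*(2*W)) = 2*(2*W*(30 + W)) = 4*W*(30 + W))
(I + r(-11))² = (-41 + 4*(-11)*(30 - 11))² = (-41 + 4*(-11)*19)² = (-41 - 836)² = (-877)² = 769129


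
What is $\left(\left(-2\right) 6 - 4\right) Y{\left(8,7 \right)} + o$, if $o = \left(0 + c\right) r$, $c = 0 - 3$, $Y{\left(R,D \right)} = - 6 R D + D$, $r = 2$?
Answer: $5258$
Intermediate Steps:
$Y{\left(R,D \right)} = D - 6 D R$ ($Y{\left(R,D \right)} = - 6 D R + D = D - 6 D R$)
$c = -3$ ($c = 0 - 3 = -3$)
$o = -6$ ($o = \left(0 - 3\right) 2 = \left(-3\right) 2 = -6$)
$\left(\left(-2\right) 6 - 4\right) Y{\left(8,7 \right)} + o = \left(\left(-2\right) 6 - 4\right) 7 \left(1 - 48\right) - 6 = \left(-12 - 4\right) 7 \left(1 - 48\right) - 6 = - 16 \cdot 7 \left(-47\right) - 6 = \left(-16\right) \left(-329\right) - 6 = 5264 - 6 = 5258$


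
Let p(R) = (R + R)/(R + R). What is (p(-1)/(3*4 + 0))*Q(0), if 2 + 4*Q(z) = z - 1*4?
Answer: -⅛ ≈ -0.12500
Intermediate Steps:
Q(z) = -3/2 + z/4 (Q(z) = -½ + (z - 1*4)/4 = -½ + (z - 4)/4 = -½ + (-4 + z)/4 = -½ + (-1 + z/4) = -3/2 + z/4)
p(R) = 1 (p(R) = (2*R)/((2*R)) = (2*R)*(1/(2*R)) = 1)
(p(-1)/(3*4 + 0))*Q(0) = (1/(3*4 + 0))*(-3/2 + (¼)*0) = (1/(12 + 0))*(-3/2 + 0) = (1/12)*(-3/2) = -⅛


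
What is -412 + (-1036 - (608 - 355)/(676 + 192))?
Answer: -1257117/868 ≈ -1448.3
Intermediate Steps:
-412 + (-1036 - (608 - 355)/(676 + 192)) = -412 + (-1036 - 253/868) = -412 - 899501/868 = -1257117/868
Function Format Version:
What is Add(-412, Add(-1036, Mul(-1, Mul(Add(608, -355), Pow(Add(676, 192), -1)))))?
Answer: Rational(-1257117, 868) ≈ -1448.3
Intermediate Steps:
Add(-412, Add(-1036, Mul(-1, Mul(Add(608, -355), Pow(Add(676, 192), -1))))) = Add(-412, Add(-1036, Mul(-1, Mul(253, Pow(868, -1))))) = Add(-412, Add(-1036, Mul(-1, Mul(253, Rational(1, 868))))) = Add(-412, Add(-1036, Mul(-1, Rational(253, 868)))) = Add(-412, Add(-1036, Rational(-253, 868))) = Add(-412, Rational(-899501, 868)) = Rational(-1257117, 868)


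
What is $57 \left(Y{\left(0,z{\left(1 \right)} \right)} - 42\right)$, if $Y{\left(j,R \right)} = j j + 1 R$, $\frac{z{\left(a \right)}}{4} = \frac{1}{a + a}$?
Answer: $-2280$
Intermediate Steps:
$z{\left(a \right)} = \frac{2}{a}$ ($z{\left(a \right)} = \frac{4}{a + a} = \frac{4}{2 a} = 4 \frac{1}{2 a} = \frac{2}{a}$)
$Y{\left(j,R \right)} = R + j^{2}$ ($Y{\left(j,R \right)} = j^{2} + R = R + j^{2}$)
$57 \left(Y{\left(0,z{\left(1 \right)} \right)} - 42\right) = 57 \left(\left(\frac{2}{1} + 0^{2}\right) - 42\right) = 57 \left(\left(2 \cdot 1 + 0\right) - 42\right) = 57 \left(\left(2 + 0\right) - 42\right) = 57 \left(2 - 42\right) = 57 \left(-40\right) = -2280$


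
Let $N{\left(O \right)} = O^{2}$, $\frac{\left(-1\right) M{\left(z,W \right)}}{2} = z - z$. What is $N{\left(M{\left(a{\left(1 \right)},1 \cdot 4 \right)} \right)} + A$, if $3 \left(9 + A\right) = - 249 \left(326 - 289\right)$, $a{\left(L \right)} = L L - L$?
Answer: $-3080$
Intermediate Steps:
$a{\left(L \right)} = L^{2} - L$
$M{\left(z,W \right)} = 0$ ($M{\left(z,W \right)} = - 2 \left(z - z\right) = \left(-2\right) 0 = 0$)
$A = -3080$ ($A = -9 + \frac{\left(-249\right) \left(326 - 289\right)}{3} = -9 + \frac{\left(-249\right) 37}{3} = -9 + \frac{1}{3} \left(-9213\right) = -9 - 3071 = -3080$)
$N{\left(M{\left(a{\left(1 \right)},1 \cdot 4 \right)} \right)} + A = 0^{2} - 3080 = 0 - 3080 = -3080$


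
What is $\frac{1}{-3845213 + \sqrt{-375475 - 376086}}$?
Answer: $- \frac{3845213}{14785663766930} - \frac{i \sqrt{751561}}{14785663766930} \approx -2.6006 \cdot 10^{-7} - 5.8633 \cdot 10^{-11} i$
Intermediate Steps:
$\frac{1}{-3845213 + \sqrt{-375475 - 376086}} = \frac{1}{-3845213 + \sqrt{-751561}} = \frac{1}{-3845213 + i \sqrt{751561}}$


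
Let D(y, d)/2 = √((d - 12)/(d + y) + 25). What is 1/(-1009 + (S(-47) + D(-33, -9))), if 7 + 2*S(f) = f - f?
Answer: -1350/1366739 - 4*√102/4100217 ≈ -0.00099760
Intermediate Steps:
S(f) = -7/2 (S(f) = -7/2 + (f - f)/2 = -7/2 + (½)*0 = -7/2 + 0 = -7/2)
D(y, d) = 2*√(25 + (-12 + d)/(d + y)) (D(y, d) = 2*√((d - 12)/(d + y) + 25) = 2*√((-12 + d)/(d + y) + 25) = 2*√(25 + (-12 + d)/(d + y)))
1/(-1009 + (S(-47) + D(-33, -9))) = 1/(-1009 + (-7/2 + 2*√((-12 + 25*(-33) + 26*(-9))/(-9 - 33)))) = 1/(-1009 + (-7/2 + 2*√((-12 - 825 - 234)/(-42)))) = 1/(-1009 + (-7/2 + 2*√(-1/42*(-1071)))) = 1/(-1009 + (-7/2 + 2*√(51/2))) = 1/(-1009 + (-7/2 + 2*(√102/2))) = 1/(-1009 + (-7/2 + √102)) = 1/(-2025/2 + √102)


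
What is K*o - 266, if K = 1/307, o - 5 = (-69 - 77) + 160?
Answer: -81643/307 ≈ -265.94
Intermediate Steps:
o = 19 (o = 5 + ((-69 - 77) + 160) = 5 + (-146 + 160) = 5 + 14 = 19)
K = 1/307 ≈ 0.0032573
K*o - 266 = (1/307)*19 - 266 = 19/307 - 266 = -81643/307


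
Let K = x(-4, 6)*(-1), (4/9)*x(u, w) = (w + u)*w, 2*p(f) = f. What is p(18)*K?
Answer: -243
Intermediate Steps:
p(f) = f/2
x(u, w) = 9*w*(u + w)/4 (x(u, w) = 9*((w + u)*w)/4 = 9*((u + w)*w)/4 = 9*(w*(u + w))/4 = 9*w*(u + w)/4)
K = -27 (K = ((9/4)*6*(-4 + 6))*(-1) = ((9/4)*6*2)*(-1) = 27*(-1) = -27)
p(18)*K = ((½)*18)*(-27) = 9*(-27) = -243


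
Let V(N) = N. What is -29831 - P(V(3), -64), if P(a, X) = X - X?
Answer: -29831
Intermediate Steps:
P(a, X) = 0
-29831 - P(V(3), -64) = -29831 - 1*0 = -29831 + 0 = -29831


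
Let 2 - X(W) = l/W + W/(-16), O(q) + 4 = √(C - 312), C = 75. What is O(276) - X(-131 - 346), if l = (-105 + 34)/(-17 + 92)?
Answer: 13631411/572400 + I*√237 ≈ 23.814 + 15.395*I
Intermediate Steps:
l = -71/75 ≈ -0.94667
O(q) = -4 + I*√237 (O(q) = -4 + √(75 - 312) = -4 + √(-237) = -4 + I*√237)
X(W) = 2 + W/16 + 71/(75*W) (X(W) = 2 - (-71/(75*W) + W/(-16)) = 2 - (-71/(75*W) + W*(-1/16)) = 2 - (-71/(75*W) - W/16) = 2 + (W/16 + 71/(75*W)) = 2 + W/16 + 71/(75*W))
O(276) - X(-131 - 346) = (-4 + I*√237) - (2 + (-131 - 346)/16 + 71/(75*(-131 - 346))) = (-4 + I*√237) - (2 + (1/16)*(-477) + (71/75)/(-477)) = (-4 + I*√237) - (2 - 477/16 + (71/75)*(-1/477)) = (-4 + I*√237) - (2 - 477/16 - 71/35775) = (-4 + I*√237) - 1*(-15921011/572400) = (-4 + I*√237) + 15921011/572400 = 13631411/572400 + I*√237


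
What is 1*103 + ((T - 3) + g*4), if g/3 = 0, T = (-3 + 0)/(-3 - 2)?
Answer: 503/5 ≈ 100.60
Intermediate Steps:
T = ⅗ (T = -3/(-5) = -3*(-⅕) = ⅗ ≈ 0.60000)
g = 0 (g = 3*0 = 0)
1*103 + ((T - 3) + g*4) = 1*103 + ((⅗ - 3) + 0*4) = 103 + (-12/5 + 0) = 103 - 12/5 = 503/5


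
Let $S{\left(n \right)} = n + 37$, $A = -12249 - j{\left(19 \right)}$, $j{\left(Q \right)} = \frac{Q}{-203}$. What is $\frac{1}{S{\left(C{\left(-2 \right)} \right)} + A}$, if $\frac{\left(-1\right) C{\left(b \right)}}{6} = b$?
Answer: $- \frac{203}{2476581} \approx -8.1968 \cdot 10^{-5}$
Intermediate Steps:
$j{\left(Q \right)} = - \frac{Q}{203}$ ($j{\left(Q \right)} = Q \left(- \frac{1}{203}\right) = - \frac{Q}{203}$)
$C{\left(b \right)} = - 6 b$
$A = - \frac{2486528}{203}$ ($A = -12249 - \left(- \frac{1}{203}\right) 19 = -12249 - - \frac{19}{203} = -12249 + \frac{19}{203} = - \frac{2486528}{203} \approx -12249.0$)
$S{\left(n \right)} = 37 + n$
$\frac{1}{S{\left(C{\left(-2 \right)} \right)} + A} = \frac{1}{\left(37 - -12\right) - \frac{2486528}{203}} = \frac{1}{\left(37 + 12\right) - \frac{2486528}{203}} = \frac{1}{49 - \frac{2486528}{203}} = \frac{1}{- \frac{2476581}{203}} = - \frac{203}{2476581}$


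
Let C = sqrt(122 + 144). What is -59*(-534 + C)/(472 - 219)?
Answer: 31506/253 - 59*sqrt(266)/253 ≈ 120.73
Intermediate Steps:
C = sqrt(266) ≈ 16.310
-59*(-534 + C)/(472 - 219) = -59*(-534 + sqrt(266))/(472 - 219) = -59*(-534 + sqrt(266))/253 = -59*(-534/253 + sqrt(266)/253) = 31506/253 - 59*sqrt(266)/253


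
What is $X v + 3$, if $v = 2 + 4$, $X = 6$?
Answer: $39$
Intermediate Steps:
$v = 6$
$X v + 3 = 6 \cdot 6 + 3 = 36 + 3 = 39$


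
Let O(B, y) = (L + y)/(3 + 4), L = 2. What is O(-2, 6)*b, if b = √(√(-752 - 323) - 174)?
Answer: 8*√(-174 + 5*I*√43)/7 ≈ 1.4141 + 15.141*I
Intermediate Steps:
b = √(-174 + 5*I*√43) (b = √(√(-1075) - 174) = √(5*I*√43 - 174) = √(-174 + 5*I*√43) ≈ 1.2374 + 13.249*I)
O(B, y) = 2/7 + y/7 (O(B, y) = (2 + y)/(3 + 4) = (2 + y)/7 = (2 + y)*(⅐) = 2/7 + y/7)
O(-2, 6)*b = (2/7 + (⅐)*6)*√(-174 + 5*I*√43) = (2/7 + 6/7)*√(-174 + 5*I*√43) = 8*√(-174 + 5*I*√43)/7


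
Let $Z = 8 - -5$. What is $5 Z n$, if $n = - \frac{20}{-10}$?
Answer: $130$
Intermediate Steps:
$Z = 13$ ($Z = 8 + 5 = 13$)
$n = 2$ ($n = \left(-20\right) \left(- \frac{1}{10}\right) = 2$)
$5 Z n = 5 \cdot 13 \cdot 2 = 65 \cdot 2 = 130$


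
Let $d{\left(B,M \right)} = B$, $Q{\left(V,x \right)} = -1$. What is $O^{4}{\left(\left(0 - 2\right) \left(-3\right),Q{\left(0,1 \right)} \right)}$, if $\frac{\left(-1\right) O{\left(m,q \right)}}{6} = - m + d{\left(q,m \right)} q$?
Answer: $810000$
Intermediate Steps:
$O{\left(m,q \right)} = - 6 q^{2} + 6 m$ ($O{\left(m,q \right)} = - 6 \left(- m + q q\right) = - 6 \left(- m + q^{2}\right) = - 6 \left(q^{2} - m\right) = - 6 q^{2} + 6 m$)
$O^{4}{\left(\left(0 - 2\right) \left(-3\right),Q{\left(0,1 \right)} \right)} = \left(- 6 \left(-1\right)^{2} + 6 \left(0 - 2\right) \left(-3\right)\right)^{4} = \left(\left(-6\right) 1 + 6 \left(\left(-2\right) \left(-3\right)\right)\right)^{4} = \left(-6 + 6 \cdot 6\right)^{4} = \left(-6 + 36\right)^{4} = 30^{4} = 810000$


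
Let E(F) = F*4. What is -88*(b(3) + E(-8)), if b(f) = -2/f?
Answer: 8624/3 ≈ 2874.7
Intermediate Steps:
E(F) = 4*F
-88*(b(3) + E(-8)) = -88*(-2/3 + 4*(-8)) = -88*(-2*⅓ - 32) = -88*(-⅔ - 32) = -88*(-98/3) = 8624/3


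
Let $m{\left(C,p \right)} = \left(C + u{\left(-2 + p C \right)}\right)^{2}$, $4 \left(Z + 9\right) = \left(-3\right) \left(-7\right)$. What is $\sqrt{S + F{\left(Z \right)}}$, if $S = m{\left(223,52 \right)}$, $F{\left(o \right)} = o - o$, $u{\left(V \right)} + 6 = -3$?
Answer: $214$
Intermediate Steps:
$Z = - \frac{15}{4}$ ($Z = -9 + \frac{\left(-3\right) \left(-7\right)}{4} = -9 + \frac{1}{4} \cdot 21 = -9 + \frac{21}{4} = - \frac{15}{4} \approx -3.75$)
$u{\left(V \right)} = -9$ ($u{\left(V \right)} = -6 - 3 = -9$)
$F{\left(o \right)} = 0$
$m{\left(C,p \right)} = \left(-9 + C\right)^{2}$ ($m{\left(C,p \right)} = \left(C - 9\right)^{2} = \left(-9 + C\right)^{2}$)
$S = 45796$ ($S = \left(-9 + 223\right)^{2} = 214^{2} = 45796$)
$\sqrt{S + F{\left(Z \right)}} = \sqrt{45796 + 0} = \sqrt{45796} = 214$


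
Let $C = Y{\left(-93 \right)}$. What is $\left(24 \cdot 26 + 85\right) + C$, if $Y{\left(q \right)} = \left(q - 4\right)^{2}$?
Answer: $10118$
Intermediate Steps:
$Y{\left(q \right)} = \left(-4 + q\right)^{2}$
$C = 9409$ ($C = \left(-4 - 93\right)^{2} = \left(-97\right)^{2} = 9409$)
$\left(24 \cdot 26 + 85\right) + C = \left(24 \cdot 26 + 85\right) + 9409 = \left(624 + 85\right) + 9409 = 709 + 9409 = 10118$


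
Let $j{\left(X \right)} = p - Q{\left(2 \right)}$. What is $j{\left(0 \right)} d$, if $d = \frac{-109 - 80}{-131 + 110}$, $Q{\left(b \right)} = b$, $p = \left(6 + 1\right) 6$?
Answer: $360$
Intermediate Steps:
$p = 42$ ($p = 7 \cdot 6 = 42$)
$d = 9$ ($d = - \frac{189}{-21} = \left(-189\right) \left(- \frac{1}{21}\right) = 9$)
$j{\left(X \right)} = 40$ ($j{\left(X \right)} = 42 - 2 = 40$)
$j{\left(0 \right)} d = 40 \cdot 9 = 360$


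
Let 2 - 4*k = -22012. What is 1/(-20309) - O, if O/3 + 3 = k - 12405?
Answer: 841340941/40618 ≈ 20714.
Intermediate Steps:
k = 11007/2 (k = ½ - ¼*(-22012) = ½ + 5503 = 11007/2 ≈ 5503.5)
O = -41427/2 (O = -9 + 3*(11007/2 - 12405) = -9 + 3*(-13803/2) = -9 - 41409/2 = -41427/2 ≈ -20714.)
1/(-20309) - O = 1/(-20309) - 1*(-41427/2) = -1/20309 + 41427/2 = 841340941/40618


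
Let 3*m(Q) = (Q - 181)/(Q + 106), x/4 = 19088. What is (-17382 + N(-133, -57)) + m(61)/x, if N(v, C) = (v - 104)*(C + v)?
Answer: 44066709499/1593848 ≈ 27648.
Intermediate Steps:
N(v, C) = (-104 + v)*(C + v)
x = 76352 (x = 4*19088 = 76352)
m(Q) = (-181 + Q)/(3*(106 + Q)) (m(Q) = ((Q - 181)/(Q + 106))/3 = ((-181 + Q)/(106 + Q))/3 = (-181 + Q)/(3*(106 + Q)))
(-17382 + N(-133, -57)) + m(61)/x = (-17382 + ((-133)² - 104*(-57) - 104*(-133) - 57*(-133))) + ((-181 + 61)/(3*(106 + 61)))/76352 = (-17382 + (17689 + 5928 + 13832 + 7581)) + ((⅓)*(-120)/167)*(1/76352) = (-17382 + 45030) + ((⅓)*(1/167)*(-120))*(1/76352) = 27648 - 40/167*1/76352 = 27648 - 5/1593848 = 44066709499/1593848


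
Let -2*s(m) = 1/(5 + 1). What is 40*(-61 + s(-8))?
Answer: -7330/3 ≈ -2443.3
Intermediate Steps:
s(m) = -1/12 (s(m) = -1/(2*(5 + 1)) = -1/2/6 = -1/2*1/6 = -1/12)
40*(-61 + s(-8)) = 40*(-61 - 1/12) = 40*(-733/12) = -7330/3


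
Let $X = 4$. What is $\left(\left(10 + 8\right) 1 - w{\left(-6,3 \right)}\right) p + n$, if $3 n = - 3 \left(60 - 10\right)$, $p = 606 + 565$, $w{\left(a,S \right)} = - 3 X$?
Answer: $35080$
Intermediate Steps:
$w{\left(a,S \right)} = -12$ ($w{\left(a,S \right)} = \left(-3\right) 4 = -12$)
$p = 1171$
$n = -50$ ($n = \frac{\left(-3\right) \left(60 - 10\right)}{3} = \frac{\left(-3\right) 50}{3} = \frac{1}{3} \left(-150\right) = -50$)
$\left(\left(10 + 8\right) 1 - w{\left(-6,3 \right)}\right) p + n = \left(\left(10 + 8\right) 1 - -12\right) 1171 - 50 = \left(18 \cdot 1 + 12\right) 1171 - 50 = \left(18 + 12\right) 1171 - 50 = 30 \cdot 1171 - 50 = 35130 - 50 = 35080$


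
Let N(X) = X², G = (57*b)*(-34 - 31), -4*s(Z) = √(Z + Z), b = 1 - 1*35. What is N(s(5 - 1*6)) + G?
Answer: 1007759/8 ≈ 1.2597e+5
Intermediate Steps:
b = -34 (b = 1 - 35 = -34)
s(Z) = -√2*√Z/4 (s(Z) = -√(Z + Z)/4 = -√2*√Z/4)
G = 125970 (G = (57*(-34))*(-34 - 31) = -1938*(-65) = 125970)
N(s(5 - 1*6)) + G = (-√2*√(5 - 1*6)/4)² + 125970 = (-√2*√(5 - 6)/4)² + 125970 = (-√2*√(-1)/4)² + 125970 = (-√2*I/4)² + 125970 = (-I*√2/4)² + 125970 = -⅛ + 125970 = 1007759/8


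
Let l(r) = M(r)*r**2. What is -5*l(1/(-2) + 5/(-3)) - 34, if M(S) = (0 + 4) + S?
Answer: -16639/216 ≈ -77.032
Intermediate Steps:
M(S) = 4 + S
l(r) = r**2*(4 + r) (l(r) = (4 + r)*r**2 = r**2*(4 + r))
-5*l(1/(-2) + 5/(-3)) - 34 = -5*(1/(-2) + 5/(-3))**2*(4 + (1/(-2) + 5/(-3))) - 34 = -5*(1*(-1/2) + 5*(-1/3))**2*(4 + (1*(-1/2) + 5*(-1/3))) - 34 = -5*(-1/2 - 5/3)**2*(4 + (-1/2 - 5/3)) - 34 = -5*(-13/6)**2*(4 - 13/6) - 34 = -845*11/(36*6) - 34 = -5*1859/216 - 34 = -9295/216 - 34 = -16639/216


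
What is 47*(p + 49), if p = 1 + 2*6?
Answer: 2914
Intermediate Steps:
p = 13 (p = 1 + 12 = 13)
47*(p + 49) = 47*(13 + 49) = 47*62 = 2914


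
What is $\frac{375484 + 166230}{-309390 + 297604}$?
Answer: $- \frac{270857}{5893} \approx -45.963$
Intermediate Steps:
$\frac{375484 + 166230}{-309390 + 297604} = \frac{541714}{-11786} = 541714 \left(- \frac{1}{11786}\right) = - \frac{270857}{5893}$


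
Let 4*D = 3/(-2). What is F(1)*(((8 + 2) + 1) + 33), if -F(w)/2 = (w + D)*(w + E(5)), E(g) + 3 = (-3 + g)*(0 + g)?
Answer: -440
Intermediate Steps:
D = -3/8 (D = (3/(-2))/4 = (3*(-1/2))/4 = (1/4)*(-3/2) = -3/8 ≈ -0.37500)
E(g) = -3 + g*(-3 + g) (E(g) = -3 + (-3 + g)*(0 + g) = -3 + (-3 + g)*g = -3 + g*(-3 + g))
F(w) = -2*(7 + w)*(-3/8 + w) (F(w) = -2*(w - 3/8)*(w + (-3 + 5**2 - 3*5)) = -2*(-3/8 + w)*(w + (-3 + 25 - 15)) = -2*(-3/8 + w)*(w + 7) = -2*(-3/8 + w)*(7 + w) = -2*(7 + w)*(-3/8 + w))
F(1)*(((8 + 2) + 1) + 33) = (21/4 - 2*1**2 - 53/4*1)*(((8 + 2) + 1) + 33) = (21/4 - 2*1 - 53/4)*((10 + 1) + 33) = (21/4 - 2 - 53/4)*(11 + 33) = -10*44 = -440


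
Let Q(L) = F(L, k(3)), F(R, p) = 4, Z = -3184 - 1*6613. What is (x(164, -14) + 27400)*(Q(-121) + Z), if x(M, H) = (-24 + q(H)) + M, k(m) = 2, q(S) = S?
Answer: -269562118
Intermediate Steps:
x(M, H) = -24 + H + M (x(M, H) = (-24 + H) + M = -24 + H + M)
Z = -9797 (Z = -3184 - 6613 = -9797)
Q(L) = 4
(x(164, -14) + 27400)*(Q(-121) + Z) = ((-24 - 14 + 164) + 27400)*(4 - 9797) = (126 + 27400)*(-9793) = 27526*(-9793) = -269562118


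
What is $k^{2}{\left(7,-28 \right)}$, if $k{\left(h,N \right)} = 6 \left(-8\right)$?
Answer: $2304$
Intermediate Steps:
$k{\left(h,N \right)} = -48$
$k^{2}{\left(7,-28 \right)} = \left(-48\right)^{2} = 2304$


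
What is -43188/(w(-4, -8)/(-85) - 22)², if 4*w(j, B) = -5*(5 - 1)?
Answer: -12481332/139129 ≈ -89.710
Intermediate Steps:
w(j, B) = -5 (w(j, B) = (-5*(5 - 1))/4 = (-5*4)/4 = (¼)*(-20) = -5)
-43188/(w(-4, -8)/(-85) - 22)² = -43188/(-5/(-85) - 22)² = -43188/(-5*(-1/85) - 22)² = -43188/(1/17 - 22)² = -43188/((-373/17)²) = -43188/139129/289 = -43188*289/139129 = -12481332/139129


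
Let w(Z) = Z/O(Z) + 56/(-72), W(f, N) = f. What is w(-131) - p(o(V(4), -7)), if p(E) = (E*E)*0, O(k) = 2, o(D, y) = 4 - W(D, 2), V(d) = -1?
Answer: -1193/18 ≈ -66.278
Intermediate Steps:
o(D, y) = 4 - D
w(Z) = -7/9 + Z/2 (w(Z) = Z/2 + 56/(-72) = Z*(½) + 56*(-1/72) = Z/2 - 7/9 = -7/9 + Z/2)
p(E) = 0 (p(E) = E²*0 = 0)
w(-131) - p(o(V(4), -7)) = (-7/9 + (½)*(-131)) - 1*0 = (-7/9 - 131/2) + 0 = -1193/18 + 0 = -1193/18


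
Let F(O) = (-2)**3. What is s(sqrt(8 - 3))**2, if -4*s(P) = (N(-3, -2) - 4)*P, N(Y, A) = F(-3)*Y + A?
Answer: 405/4 ≈ 101.25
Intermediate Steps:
F(O) = -8
N(Y, A) = A - 8*Y (N(Y, A) = -8*Y + A = A - 8*Y)
s(P) = -9*P/2 (s(P) = -((-2 - 8*(-3)) - 4)*P/4 = -((-2 + 24) - 4)*P/4 = -(22 - 4)*P/4 = -9*P/2)
s(sqrt(8 - 3))**2 = (-9*sqrt(8 - 3)/2)**2 = (-9*sqrt(5)/2)**2 = 405/4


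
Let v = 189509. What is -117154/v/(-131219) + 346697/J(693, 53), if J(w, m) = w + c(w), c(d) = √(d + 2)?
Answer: 5974614465796411207/11925156343143934 - 346697*√695/479554 ≈ 481.95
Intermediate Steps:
c(d) = √(2 + d)
J(w, m) = w + √(2 + w)
-117154/v/(-131219) + 346697/J(693, 53) = -117154/189509/(-131219) + 346697/(693 + √(2 + 693)) = -117154*1/189509*(-1/131219) + 346697/(693 + √695) = -117154/189509*(-1/131219) + 346697/(693 + √695) = 117154/24867181471 + 346697/(693 + √695)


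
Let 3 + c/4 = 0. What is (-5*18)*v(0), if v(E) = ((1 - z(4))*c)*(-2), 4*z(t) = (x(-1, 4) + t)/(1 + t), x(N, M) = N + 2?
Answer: -1620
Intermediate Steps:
c = -12 (c = -12 + 4*0 = -12 + 0 = -12)
x(N, M) = 2 + N
z(t) = ¼ (z(t) = (((2 - 1) + t)/(1 + t))/4 = ((1 + t)/(1 + t))/4 = (¼)*1 = ¼)
v(E) = 18 (v(E) = ((1 - 1*¼)*(-12))*(-2) = ((1 - ¼)*(-12))*(-2) = ((¾)*(-12))*(-2) = -9*(-2) = 18)
(-5*18)*v(0) = -5*18*18 = -90*18 = -1620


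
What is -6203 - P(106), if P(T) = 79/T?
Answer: -657597/106 ≈ -6203.7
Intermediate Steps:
-6203 - P(106) = -6203 - 79/106 = -657597/106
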